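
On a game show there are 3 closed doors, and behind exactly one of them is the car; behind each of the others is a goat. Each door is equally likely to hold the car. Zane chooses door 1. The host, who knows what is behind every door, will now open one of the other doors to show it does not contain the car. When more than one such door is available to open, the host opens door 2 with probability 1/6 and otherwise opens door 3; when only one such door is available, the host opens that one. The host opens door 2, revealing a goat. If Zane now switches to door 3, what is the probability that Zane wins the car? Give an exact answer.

Condition on the true location of the car.
If it is behind door 1 (prior 1/3): door 2 is available, opened with probability 1/6; weight (1/3)·(1/6) = 1/18.
If it is behind door 2 (prior 1/3): the host opened door 2, so this case is ruled out; weight (1/3)·0 = 0.
If it is behind door 3 (prior 1/3): only door 2 is available, probability 1; weight (1/3)·1 = 1/3.
The weights sum to 7/18.
So P(the car behind door 3 | the host opened door 2) = (1/3) / (7/18) = 6/7.

6/7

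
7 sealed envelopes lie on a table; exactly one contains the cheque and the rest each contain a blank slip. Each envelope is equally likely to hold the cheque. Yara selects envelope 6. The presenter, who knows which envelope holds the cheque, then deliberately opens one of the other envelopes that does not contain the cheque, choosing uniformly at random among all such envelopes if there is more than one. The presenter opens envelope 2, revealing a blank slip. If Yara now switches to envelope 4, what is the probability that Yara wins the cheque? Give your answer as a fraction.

6/35

Consider each possible location of the cheque in turn.
If it is in any of envelopes 1, 3, 4, 5, and 7 (prior 1/7 each): the presenter has 5 equally likely choices, so probability 1/5; weight (1/7)·(1/5) = 1/35 each.
If it is in envelope 2 (prior 1/7): the presenter opened envelope 2, so this case is ruled out; weight (1/7)·0 = 0.
If it is in envelope 6 (prior 1/7): the presenter has 6 equally likely choices, so probability 1/6; weight (1/7)·(1/6) = 1/42.
The weights sum to 1/6.
So P(the cheque in envelope 4 | the presenter opened envelope 2) = (1/35) / (1/6) = 6/35.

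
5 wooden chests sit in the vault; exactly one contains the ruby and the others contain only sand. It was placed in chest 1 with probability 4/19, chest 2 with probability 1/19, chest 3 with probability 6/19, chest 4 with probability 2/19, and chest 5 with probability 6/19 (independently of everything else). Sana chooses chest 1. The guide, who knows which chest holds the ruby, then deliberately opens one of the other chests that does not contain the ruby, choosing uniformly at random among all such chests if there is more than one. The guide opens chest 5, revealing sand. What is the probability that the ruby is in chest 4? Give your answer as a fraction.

1/6

Apply Bayes' rule, conditioning on where the ruby actually is.
If it is in chest 1 (prior 4/19): the guide has 4 equally likely choices, so probability 1/4; weight (4/19)·(1/4) = 1/19.
If it is in chest 2 (prior 1/19): the guide has 3 equally likely choices, so probability 1/3; weight (1/19)·(1/3) = 1/57.
If it is in chest 3 (prior 6/19): the guide has 3 equally likely choices, so probability 1/3; weight (6/19)·(1/3) = 2/19.
If it is in chest 4 (prior 2/19): the guide has 3 equally likely choices, so probability 1/3; weight (2/19)·(1/3) = 2/57.
If it is in chest 5 (prior 6/19): the guide opened chest 5, so this case is ruled out; weight (6/19)·0 = 0.
The weights sum to 4/19.
So P(the ruby in chest 4 | the guide opened chest 5) = (2/57) / (4/19) = 1/6.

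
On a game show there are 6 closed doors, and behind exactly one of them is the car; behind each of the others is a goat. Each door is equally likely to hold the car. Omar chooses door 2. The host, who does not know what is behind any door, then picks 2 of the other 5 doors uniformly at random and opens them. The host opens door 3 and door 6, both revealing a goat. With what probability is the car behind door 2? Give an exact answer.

1/4

Apply Bayes' rule, conditioning on where the car actually is.
If it is behind any of doors 1, 2, 4, and 5 (prior 1/6 each): the host picks exactly this set with probability 1/10 regardless, and none is the prize; weight (1/6)·(1/10) = 1/60 each.
If it is behind either of doors 3 and 6 (prior 1/6 each): that door was opened and seen not to hold the prize — ruled out; weight (1/6)·0 = 0 each.
The weights sum to 1/15.
So P(the car behind door 2 | the host opened door 3 and door 6) = (1/60) / (1/15) = 1/4.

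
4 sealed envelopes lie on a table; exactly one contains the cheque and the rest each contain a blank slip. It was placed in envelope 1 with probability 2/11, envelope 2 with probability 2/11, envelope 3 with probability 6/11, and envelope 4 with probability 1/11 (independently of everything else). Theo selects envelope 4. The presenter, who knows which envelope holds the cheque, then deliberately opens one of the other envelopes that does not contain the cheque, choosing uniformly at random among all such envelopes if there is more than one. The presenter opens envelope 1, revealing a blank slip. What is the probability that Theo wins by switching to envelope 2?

Condition on the true location of the cheque.
If it is in envelope 1 (prior 2/11): the presenter opened envelope 1, so this case is ruled out; weight (2/11)·0 = 0.
If it is in envelope 2 (prior 2/11): the presenter has 2 equally likely choices, so probability 1/2; weight (2/11)·(1/2) = 1/11.
If it is in envelope 3 (prior 6/11): the presenter has 2 equally likely choices, so probability 1/2; weight (6/11)·(1/2) = 3/11.
If it is in envelope 4 (prior 1/11): the presenter has 3 equally likely choices, so probability 1/3; weight (1/11)·(1/3) = 1/33.
The weights sum to 13/33.
So P(the cheque in envelope 2 | the presenter opened envelope 1) = (1/11) / (13/33) = 3/13.

3/13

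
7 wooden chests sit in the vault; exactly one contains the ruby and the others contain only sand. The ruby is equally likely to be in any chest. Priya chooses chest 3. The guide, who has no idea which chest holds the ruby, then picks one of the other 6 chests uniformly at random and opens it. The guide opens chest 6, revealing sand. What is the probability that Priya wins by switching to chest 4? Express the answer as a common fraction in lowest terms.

1/6

Because the guide chose which chest to open without knowing where the ruby is, the choice is independent of the prize location. Learning that chest 6 does not hold the ruby simply rules out that one location and leaves the remaining 6 chests still equally likely by symmetry.
So P(the ruby in chest 4) = 1/6.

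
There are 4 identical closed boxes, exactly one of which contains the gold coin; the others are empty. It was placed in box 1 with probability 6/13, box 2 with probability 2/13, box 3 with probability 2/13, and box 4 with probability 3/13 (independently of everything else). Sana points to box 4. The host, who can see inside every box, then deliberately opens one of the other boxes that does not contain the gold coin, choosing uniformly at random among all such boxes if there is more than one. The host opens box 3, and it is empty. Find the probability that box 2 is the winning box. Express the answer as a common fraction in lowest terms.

1/5

Apply Bayes' rule, conditioning on where the gold coin actually is.
If it is in box 1 (prior 6/13): the host has 2 equally likely choices, so probability 1/2; weight (6/13)·(1/2) = 3/13.
If it is in box 2 (prior 2/13): the host has 2 equally likely choices, so probability 1/2; weight (2/13)·(1/2) = 1/13.
If it is in box 3 (prior 2/13): the host opened box 3, so this case is ruled out; weight (2/13)·0 = 0.
If it is in box 4 (prior 3/13): the host has 3 equally likely choices, so probability 1/3; weight (3/13)·(1/3) = 1/13.
The weights sum to 5/13.
So P(the gold coin in box 2 | the host opened box 3) = (1/13) / (5/13) = 1/5.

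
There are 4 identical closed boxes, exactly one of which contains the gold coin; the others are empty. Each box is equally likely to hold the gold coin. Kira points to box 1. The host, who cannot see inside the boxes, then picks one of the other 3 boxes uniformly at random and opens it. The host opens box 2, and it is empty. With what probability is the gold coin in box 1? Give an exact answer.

1/3

Because the host chose which box to open without knowing where the gold coin is, the choice is independent of the prize location. Learning that box 2 does not hold the gold coin simply rules out that one location and leaves the remaining 3 boxes still equally likely by symmetry.
So P(the gold coin in box 1) = 1/3.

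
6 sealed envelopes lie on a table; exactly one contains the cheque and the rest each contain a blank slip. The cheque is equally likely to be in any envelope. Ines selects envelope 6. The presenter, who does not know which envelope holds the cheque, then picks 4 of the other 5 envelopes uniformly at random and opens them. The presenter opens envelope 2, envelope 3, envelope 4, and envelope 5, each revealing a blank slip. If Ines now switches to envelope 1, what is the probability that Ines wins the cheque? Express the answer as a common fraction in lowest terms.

1/2

Because the presenter chose which envelopes to open without knowing where the cheque is, the choice is independent of the prize location. Learning that none of the 4 opened envelopes holds the cheque simply rules out those 4 locations and leaves the remaining 2 envelopes still equally likely by symmetry.
So P(the cheque in envelope 1) = 1/2.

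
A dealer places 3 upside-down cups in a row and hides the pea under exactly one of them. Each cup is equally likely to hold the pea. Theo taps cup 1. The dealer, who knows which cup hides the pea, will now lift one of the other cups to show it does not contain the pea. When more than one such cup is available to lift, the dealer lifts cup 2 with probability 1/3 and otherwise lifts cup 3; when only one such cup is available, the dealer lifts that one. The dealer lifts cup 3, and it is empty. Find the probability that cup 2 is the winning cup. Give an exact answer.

Apply Bayes' rule, conditioning on where the pea actually is.
If it is under cup 1 (prior 1/3): cup 2 is available but not opened, probability 2/3; weight (1/3)·(2/3) = 2/9.
If it is under cup 2 (prior 1/3): only cup 3 is available, probability 1; weight (1/3)·1 = 1/3.
If it is under cup 3 (prior 1/3): the dealer opened cup 3, so this case is ruled out; weight (1/3)·0 = 0.
The weights sum to 5/9.
So P(the pea under cup 2 | the dealer opened cup 3) = (1/3) / (5/9) = 3/5.

3/5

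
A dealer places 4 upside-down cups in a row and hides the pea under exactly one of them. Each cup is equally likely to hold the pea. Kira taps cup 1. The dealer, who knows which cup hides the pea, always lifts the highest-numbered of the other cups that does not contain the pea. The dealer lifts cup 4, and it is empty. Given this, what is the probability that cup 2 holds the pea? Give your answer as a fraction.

Condition on the true location of the pea.
If it is under any of cups 1, 2, and 3 (prior 1/4 each): cup 4 is the highest-numbered option available, probability 1; weight (1/4)·1 = 1/4 each.
If it is under cup 4 (prior 1/4): the dealer opened cup 4, so this case is ruled out; weight (1/4)·0 = 0.
The weights sum to 3/4.
So P(the pea under cup 2 | the dealer opened cup 4) = (1/4) / (3/4) = 1/3.

1/3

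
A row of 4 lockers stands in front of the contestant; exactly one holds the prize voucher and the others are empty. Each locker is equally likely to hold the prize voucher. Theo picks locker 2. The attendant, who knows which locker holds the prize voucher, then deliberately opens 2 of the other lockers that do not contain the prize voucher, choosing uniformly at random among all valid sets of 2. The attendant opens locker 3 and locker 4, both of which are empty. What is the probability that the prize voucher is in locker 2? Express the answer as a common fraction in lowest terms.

1/4

Condition on the true location of the prize voucher.
If it is in locker 1 (prior 1/4): the attendant has no choice, probability 1; weight (1/4)·1 = 1/4.
If it is in locker 2 (prior 1/4): the attendant has 3 equally likely choices, so probability 1/3; weight (1/4)·(1/3) = 1/12.
If it is in either of lockers 3 and 4 (prior 1/4 each): that locker was opened and seen not to hold the prize — ruled out; weight (1/4)·0 = 0 each.
The weights sum to 1/3.
So P(the prize voucher in locker 2 | the attendant opened locker 3 and locker 4) = (1/12) / (1/3) = 1/4.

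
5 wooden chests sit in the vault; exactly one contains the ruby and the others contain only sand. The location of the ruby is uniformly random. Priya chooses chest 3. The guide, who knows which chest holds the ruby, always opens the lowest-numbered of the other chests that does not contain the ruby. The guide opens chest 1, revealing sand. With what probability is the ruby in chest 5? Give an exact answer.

1/4

Condition on the true location of the ruby.
If it is in chest 1 (prior 1/5): the guide opened chest 1, so this case is ruled out; weight (1/5)·0 = 0.
If it is in any of chests 2, 3, 4, and 5 (prior 1/5 each): chest 1 is the lowest-numbered option available, probability 1; weight (1/5)·1 = 1/5 each.
The weights sum to 4/5.
So P(the ruby in chest 5 | the guide opened chest 1) = (1/5) / (4/5) = 1/4.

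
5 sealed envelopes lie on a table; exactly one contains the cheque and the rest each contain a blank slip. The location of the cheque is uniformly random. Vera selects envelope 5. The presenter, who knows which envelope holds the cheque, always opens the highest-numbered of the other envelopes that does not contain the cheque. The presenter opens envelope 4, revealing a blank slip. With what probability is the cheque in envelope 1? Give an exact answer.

1/4

Condition on the true location of the cheque.
If it is in any of envelopes 1, 2, 3, and 5 (prior 1/5 each): envelope 4 is the highest-numbered option available, probability 1; weight (1/5)·1 = 1/5 each.
If it is in envelope 4 (prior 1/5): the presenter opened envelope 4, so this case is ruled out; weight (1/5)·0 = 0.
The weights sum to 4/5.
So P(the cheque in envelope 1 | the presenter opened envelope 4) = (1/5) / (4/5) = 1/4.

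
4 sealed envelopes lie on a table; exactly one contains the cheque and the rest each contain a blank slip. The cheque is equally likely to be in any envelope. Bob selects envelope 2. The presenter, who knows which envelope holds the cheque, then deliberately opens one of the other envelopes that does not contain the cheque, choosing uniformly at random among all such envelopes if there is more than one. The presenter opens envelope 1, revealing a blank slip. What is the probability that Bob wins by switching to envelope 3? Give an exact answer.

Condition on the true location of the cheque.
If it is in envelope 1 (prior 1/4): the presenter opened envelope 1, so this case is ruled out; weight (1/4)·0 = 0.
If it is in envelope 2 (prior 1/4): the presenter has 3 equally likely choices, so probability 1/3; weight (1/4)·(1/3) = 1/12.
If it is in either of envelopes 3 and 4 (prior 1/4 each): the presenter has 2 equally likely choices, so probability 1/2; weight (1/4)·(1/2) = 1/8 each.
The weights sum to 1/3.
So P(the cheque in envelope 3 | the presenter opened envelope 1) = (1/8) / (1/3) = 3/8.

3/8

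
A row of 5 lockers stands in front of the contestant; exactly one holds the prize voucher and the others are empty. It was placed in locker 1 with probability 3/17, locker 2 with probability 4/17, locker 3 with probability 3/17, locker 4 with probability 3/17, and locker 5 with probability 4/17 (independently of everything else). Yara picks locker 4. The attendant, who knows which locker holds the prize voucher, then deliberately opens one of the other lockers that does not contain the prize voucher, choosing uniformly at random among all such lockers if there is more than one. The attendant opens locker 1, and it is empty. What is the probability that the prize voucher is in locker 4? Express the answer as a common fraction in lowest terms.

Condition on the true location of the prize voucher.
If it is in locker 1 (prior 3/17): the attendant opened locker 1, so this case is ruled out; weight (3/17)·0 = 0.
If it is in either of lockers 2 and 5 (prior 4/17 each): the attendant has 3 equally likely choices, so probability 1/3; weight (4/17)·(1/3) = 4/51 each.
If it is in locker 3 (prior 3/17): the attendant has 3 equally likely choices, so probability 1/3; weight (3/17)·(1/3) = 1/17.
If it is in locker 4 (prior 3/17): the attendant has 4 equally likely choices, so probability 1/4; weight (3/17)·(1/4) = 3/68.
The weights sum to 53/204.
So P(the prize voucher in locker 4 | the attendant opened locker 1) = (3/68) / (53/204) = 9/53.

9/53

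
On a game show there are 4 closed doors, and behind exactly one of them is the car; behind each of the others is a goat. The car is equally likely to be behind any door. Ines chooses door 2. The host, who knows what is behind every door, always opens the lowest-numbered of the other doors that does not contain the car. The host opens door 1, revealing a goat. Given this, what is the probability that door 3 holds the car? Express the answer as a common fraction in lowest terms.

Condition on the true location of the car.
If it is behind door 1 (prior 1/4): the host opened door 1, so this case is ruled out; weight (1/4)·0 = 0.
If it is behind any of doors 2, 3, and 4 (prior 1/4 each): door 1 is the lowest-numbered option available, probability 1; weight (1/4)·1 = 1/4 each.
The weights sum to 3/4.
So P(the car behind door 3 | the host opened door 1) = (1/4) / (3/4) = 1/3.

1/3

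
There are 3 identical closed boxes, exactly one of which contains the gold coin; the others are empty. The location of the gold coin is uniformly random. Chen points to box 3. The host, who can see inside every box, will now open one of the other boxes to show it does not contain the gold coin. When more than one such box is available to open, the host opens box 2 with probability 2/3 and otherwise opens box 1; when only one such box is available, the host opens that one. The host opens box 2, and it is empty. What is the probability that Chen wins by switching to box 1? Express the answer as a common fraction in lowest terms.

3/5

Apply Bayes' rule, conditioning on where the gold coin actually is.
If it is in box 1 (prior 1/3): only box 2 is available, probability 1; weight (1/3)·1 = 1/3.
If it is in box 2 (prior 1/3): the host opened box 2, so this case is ruled out; weight (1/3)·0 = 0.
If it is in box 3 (prior 1/3): box 2 is available, opened with probability 2/3; weight (1/3)·(2/3) = 2/9.
The weights sum to 5/9.
So P(the gold coin in box 1 | the host opened box 2) = (1/3) / (5/9) = 3/5.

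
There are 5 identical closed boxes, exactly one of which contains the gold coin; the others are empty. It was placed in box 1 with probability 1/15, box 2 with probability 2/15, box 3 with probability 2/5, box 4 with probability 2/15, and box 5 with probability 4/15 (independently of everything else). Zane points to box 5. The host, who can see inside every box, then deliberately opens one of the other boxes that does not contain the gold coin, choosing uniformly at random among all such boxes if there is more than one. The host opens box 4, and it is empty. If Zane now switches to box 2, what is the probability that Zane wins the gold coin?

Consider each possible location of the gold coin in turn.
If it is in box 1 (prior 1/15): the host has 3 equally likely choices, so probability 1/3; weight (1/15)·(1/3) = 1/45.
If it is in box 2 (prior 2/15): the host has 3 equally likely choices, so probability 1/3; weight (2/15)·(1/3) = 2/45.
If it is in box 3 (prior 2/5): the host has 3 equally likely choices, so probability 1/3; weight (2/5)·(1/3) = 2/15.
If it is in box 4 (prior 2/15): the host opened box 4, so this case is ruled out; weight (2/15)·0 = 0.
If it is in box 5 (prior 4/15): the host has 4 equally likely choices, so probability 1/4; weight (4/15)·(1/4) = 1/15.
The weights sum to 4/15.
So P(the gold coin in box 2 | the host opened box 4) = (2/45) / (4/15) = 1/6.

1/6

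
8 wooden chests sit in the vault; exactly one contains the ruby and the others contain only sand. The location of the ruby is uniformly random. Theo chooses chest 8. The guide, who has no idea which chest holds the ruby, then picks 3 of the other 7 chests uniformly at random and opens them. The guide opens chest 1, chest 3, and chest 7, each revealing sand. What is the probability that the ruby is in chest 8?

Consider each possible location of the ruby in turn.
If it is in any of chests 1, 3, and 7 (prior 1/8 each): that chest was opened and seen not to hold the prize — ruled out; weight (1/8)·0 = 0 each.
If it is in any of chests 2, 4, 5, 6, and 8 (prior 1/8 each): the guide picks exactly this set with probability 1/35 regardless, and none is the prize; weight (1/8)·(1/35) = 1/280 each.
The weights sum to 1/56.
So P(the ruby in chest 8 | the guide opened chest 1, chest 3, and chest 7) = (1/280) / (1/56) = 1/5.

1/5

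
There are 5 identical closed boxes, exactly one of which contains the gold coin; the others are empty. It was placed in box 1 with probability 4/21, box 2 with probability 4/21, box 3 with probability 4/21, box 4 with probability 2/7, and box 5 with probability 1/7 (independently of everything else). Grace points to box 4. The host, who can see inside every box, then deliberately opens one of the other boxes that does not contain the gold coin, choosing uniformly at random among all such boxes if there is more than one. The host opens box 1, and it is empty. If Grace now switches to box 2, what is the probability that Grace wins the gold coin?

Apply Bayes' rule, conditioning on where the gold coin actually is.
If it is in box 1 (prior 4/21): the host opened box 1, so this case is ruled out; weight (4/21)·0 = 0.
If it is in either of boxes 2 and 3 (prior 4/21 each): the host has 3 equally likely choices, so probability 1/3; weight (4/21)·(1/3) = 4/63 each.
If it is in box 4 (prior 2/7): the host has 4 equally likely choices, so probability 1/4; weight (2/7)·(1/4) = 1/14.
If it is in box 5 (prior 1/7): the host has 3 equally likely choices, so probability 1/3; weight (1/7)·(1/3) = 1/21.
The weights sum to 31/126.
So P(the gold coin in box 2 | the host opened box 1) = (4/63) / (31/126) = 8/31.

8/31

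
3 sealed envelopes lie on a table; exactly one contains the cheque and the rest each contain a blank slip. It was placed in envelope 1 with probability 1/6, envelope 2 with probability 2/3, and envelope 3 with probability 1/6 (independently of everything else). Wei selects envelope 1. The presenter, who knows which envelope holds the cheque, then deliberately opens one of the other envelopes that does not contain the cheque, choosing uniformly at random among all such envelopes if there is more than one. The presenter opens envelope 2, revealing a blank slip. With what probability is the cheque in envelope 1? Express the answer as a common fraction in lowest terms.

1/3

Consider each possible location of the cheque in turn.
If it is in envelope 1 (prior 1/6): the presenter has 2 equally likely choices, so probability 1/2; weight (1/6)·(1/2) = 1/12.
If it is in envelope 2 (prior 2/3): the presenter opened envelope 2, so this case is ruled out; weight (2/3)·0 = 0.
If it is in envelope 3 (prior 1/6): the presenter has no choice, probability 1; weight (1/6)·1 = 1/6.
The weights sum to 1/4.
So P(the cheque in envelope 1 | the presenter opened envelope 2) = (1/12) / (1/4) = 1/3.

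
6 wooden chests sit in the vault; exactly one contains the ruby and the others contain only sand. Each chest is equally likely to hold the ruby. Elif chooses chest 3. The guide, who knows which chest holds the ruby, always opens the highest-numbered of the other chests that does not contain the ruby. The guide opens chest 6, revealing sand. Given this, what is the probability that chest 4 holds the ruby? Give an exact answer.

1/5

Condition on the true location of the ruby.
If it is in any of chests 1, 2, 3, 4, and 5 (prior 1/6 each): chest 6 is the highest-numbered option available, probability 1; weight (1/6)·1 = 1/6 each.
If it is in chest 6 (prior 1/6): the guide opened chest 6, so this case is ruled out; weight (1/6)·0 = 0.
The weights sum to 5/6.
So P(the ruby in chest 4 | the guide opened chest 6) = (1/6) / (5/6) = 1/5.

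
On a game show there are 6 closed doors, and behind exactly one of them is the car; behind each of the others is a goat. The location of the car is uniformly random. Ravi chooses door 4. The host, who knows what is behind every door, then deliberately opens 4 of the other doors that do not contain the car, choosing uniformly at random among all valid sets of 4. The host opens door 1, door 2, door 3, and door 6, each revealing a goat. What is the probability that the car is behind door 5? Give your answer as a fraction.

Apply Bayes' rule, conditioning on where the car actually is.
If it is behind any of doors 1, 2, 3, and 6 (prior 1/6 each): that door was opened and seen not to hold the prize — ruled out; weight (1/6)·0 = 0 each.
If it is behind door 4 (prior 1/6): the host has 5 equally likely choices, so probability 1/5; weight (1/6)·(1/5) = 1/30.
If it is behind door 5 (prior 1/6): the host has no choice, probability 1; weight (1/6)·1 = 1/6.
The weights sum to 1/5.
So P(the car behind door 5 | the host opened door 1, door 2, door 3, and door 6) = (1/6) / (1/5) = 5/6.

5/6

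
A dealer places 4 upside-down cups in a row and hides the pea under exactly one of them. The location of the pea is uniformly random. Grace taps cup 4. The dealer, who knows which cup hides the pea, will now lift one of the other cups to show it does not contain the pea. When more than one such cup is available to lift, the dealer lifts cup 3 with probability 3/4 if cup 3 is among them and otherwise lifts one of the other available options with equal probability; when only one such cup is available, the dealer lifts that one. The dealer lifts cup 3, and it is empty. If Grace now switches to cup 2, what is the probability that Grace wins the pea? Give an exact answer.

Apply Bayes' rule, conditioning on where the pea actually is.
If it is under any of cups 1, 2, and 4 (prior 1/4 each): cup 3 is available, opened with probability 3/4; weight (1/4)·(3/4) = 3/16 each.
If it is under cup 3 (prior 1/4): the dealer opened cup 3, so this case is ruled out; weight (1/4)·0 = 0.
The weights sum to 9/16.
So P(the pea under cup 2 | the dealer opened cup 3) = (3/16) / (9/16) = 1/3.

1/3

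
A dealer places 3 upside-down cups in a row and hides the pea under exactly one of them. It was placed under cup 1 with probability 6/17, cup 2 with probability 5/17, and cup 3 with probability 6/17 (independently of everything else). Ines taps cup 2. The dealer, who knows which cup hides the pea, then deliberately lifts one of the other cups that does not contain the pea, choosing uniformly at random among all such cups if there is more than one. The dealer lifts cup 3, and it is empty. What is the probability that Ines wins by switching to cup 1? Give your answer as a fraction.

Consider each possible location of the pea in turn.
If it is under cup 1 (prior 6/17): the dealer has no choice, probability 1; weight (6/17)·1 = 6/17.
If it is under cup 2 (prior 5/17): the dealer has 2 equally likely choices, so probability 1/2; weight (5/17)·(1/2) = 5/34.
If it is under cup 3 (prior 6/17): the dealer opened cup 3, so this case is ruled out; weight (6/17)·0 = 0.
The weights sum to 1/2.
So P(the pea under cup 1 | the dealer opened cup 3) = (6/17) / (1/2) = 12/17.

12/17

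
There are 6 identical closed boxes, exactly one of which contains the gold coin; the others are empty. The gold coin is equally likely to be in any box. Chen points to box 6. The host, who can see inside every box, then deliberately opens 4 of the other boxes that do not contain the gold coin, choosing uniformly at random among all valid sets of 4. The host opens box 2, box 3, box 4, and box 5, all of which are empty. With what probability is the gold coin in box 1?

Apply Bayes' rule, conditioning on where the gold coin actually is.
If it is in box 1 (prior 1/6): the host has no choice, probability 1; weight (1/6)·1 = 1/6.
If it is in any of boxes 2, 3, 4, and 5 (prior 1/6 each): that box was opened and seen not to hold the prize — ruled out; weight (1/6)·0 = 0 each.
If it is in box 6 (prior 1/6): the host has 5 equally likely choices, so probability 1/5; weight (1/6)·(1/5) = 1/30.
The weights sum to 1/5.
So P(the gold coin in box 1 | the host opened box 2, box 3, box 4, and box 5) = (1/6) / (1/5) = 5/6.

5/6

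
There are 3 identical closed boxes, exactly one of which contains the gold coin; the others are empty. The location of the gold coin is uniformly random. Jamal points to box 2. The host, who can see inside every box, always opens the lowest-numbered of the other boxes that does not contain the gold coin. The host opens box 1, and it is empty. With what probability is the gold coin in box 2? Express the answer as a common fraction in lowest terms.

Consider each possible location of the gold coin in turn.
If it is in box 1 (prior 1/3): the host opened box 1, so this case is ruled out; weight (1/3)·0 = 0.
If it is in either of boxes 2 and 3 (prior 1/3 each): box 1 is the lowest-numbered option available, probability 1; weight (1/3)·1 = 1/3 each.
The weights sum to 2/3.
So P(the gold coin in box 2 | the host opened box 1) = (1/3) / (2/3) = 1/2.

1/2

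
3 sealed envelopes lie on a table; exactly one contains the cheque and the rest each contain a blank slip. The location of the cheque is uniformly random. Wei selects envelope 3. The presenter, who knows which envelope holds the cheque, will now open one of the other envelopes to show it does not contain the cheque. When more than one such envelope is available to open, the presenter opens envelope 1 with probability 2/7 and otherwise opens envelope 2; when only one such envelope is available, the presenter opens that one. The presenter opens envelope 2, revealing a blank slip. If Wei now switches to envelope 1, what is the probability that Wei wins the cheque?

Consider each possible location of the cheque in turn.
If it is in envelope 1 (prior 1/3): only envelope 2 is available, probability 1; weight (1/3)·1 = 1/3.
If it is in envelope 2 (prior 1/3): the presenter opened envelope 2, so this case is ruled out; weight (1/3)·0 = 0.
If it is in envelope 3 (prior 1/3): envelope 1 is available but not opened, probability 5/7; weight (1/3)·(5/7) = 5/21.
The weights sum to 4/7.
So P(the cheque in envelope 1 | the presenter opened envelope 2) = (1/3) / (4/7) = 7/12.

7/12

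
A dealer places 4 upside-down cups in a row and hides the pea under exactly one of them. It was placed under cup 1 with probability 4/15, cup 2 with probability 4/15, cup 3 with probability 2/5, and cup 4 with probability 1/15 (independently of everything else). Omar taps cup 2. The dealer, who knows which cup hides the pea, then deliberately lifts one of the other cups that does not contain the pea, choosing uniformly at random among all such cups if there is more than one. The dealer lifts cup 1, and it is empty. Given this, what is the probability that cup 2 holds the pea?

Apply Bayes' rule, conditioning on where the pea actually is.
If it is under cup 1 (prior 4/15): the dealer opened cup 1, so this case is ruled out; weight (4/15)·0 = 0.
If it is under cup 2 (prior 4/15): the dealer has 3 equally likely choices, so probability 1/3; weight (4/15)·(1/3) = 4/45.
If it is under cup 3 (prior 2/5): the dealer has 2 equally likely choices, so probability 1/2; weight (2/5)·(1/2) = 1/5.
If it is under cup 4 (prior 1/15): the dealer has 2 equally likely choices, so probability 1/2; weight (1/15)·(1/2) = 1/30.
The weights sum to 29/90.
So P(the pea under cup 2 | the dealer opened cup 1) = (4/45) / (29/90) = 8/29.

8/29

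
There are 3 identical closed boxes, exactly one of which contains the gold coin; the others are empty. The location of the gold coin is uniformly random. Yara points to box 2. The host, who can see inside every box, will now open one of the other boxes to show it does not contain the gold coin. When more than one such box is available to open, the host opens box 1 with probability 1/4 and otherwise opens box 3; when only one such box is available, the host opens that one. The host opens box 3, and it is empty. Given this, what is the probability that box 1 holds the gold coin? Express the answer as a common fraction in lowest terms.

Consider each possible location of the gold coin in turn.
If it is in box 1 (prior 1/3): only box 3 is available, probability 1; weight (1/3)·1 = 1/3.
If it is in box 2 (prior 1/3): box 1 is available but not opened, probability 3/4; weight (1/3)·(3/4) = 1/4.
If it is in box 3 (prior 1/3): the host opened box 3, so this case is ruled out; weight (1/3)·0 = 0.
The weights sum to 7/12.
So P(the gold coin in box 1 | the host opened box 3) = (1/3) / (7/12) = 4/7.

4/7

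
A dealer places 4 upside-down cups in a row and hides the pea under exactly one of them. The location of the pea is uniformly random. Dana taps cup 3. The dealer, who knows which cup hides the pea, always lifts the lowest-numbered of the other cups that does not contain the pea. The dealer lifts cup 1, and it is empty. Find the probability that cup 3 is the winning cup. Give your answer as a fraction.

1/3

Apply Bayes' rule, conditioning on where the pea actually is.
If it is under cup 1 (prior 1/4): the dealer opened cup 1, so this case is ruled out; weight (1/4)·0 = 0.
If it is under any of cups 2, 3, and 4 (prior 1/4 each): cup 1 is the lowest-numbered option available, probability 1; weight (1/4)·1 = 1/4 each.
The weights sum to 3/4.
So P(the pea under cup 3 | the dealer opened cup 1) = (1/4) / (3/4) = 1/3.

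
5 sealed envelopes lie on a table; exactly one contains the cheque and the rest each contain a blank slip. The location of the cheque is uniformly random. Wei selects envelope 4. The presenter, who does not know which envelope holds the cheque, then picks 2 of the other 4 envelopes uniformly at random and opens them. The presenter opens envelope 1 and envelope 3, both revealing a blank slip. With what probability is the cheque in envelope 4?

Condition on the true location of the cheque.
If it is in either of envelopes 1 and 3 (prior 1/5 each): that envelope was opened and seen not to hold the prize — ruled out; weight (1/5)·0 = 0 each.
If it is in any of envelopes 2, 4, and 5 (prior 1/5 each): the presenter picks exactly this set with probability 1/6 regardless, and none is the prize; weight (1/5)·(1/6) = 1/30 each.
The weights sum to 1/10.
So P(the cheque in envelope 4 | the presenter opened envelope 1 and envelope 3) = (1/30) / (1/10) = 1/3.

1/3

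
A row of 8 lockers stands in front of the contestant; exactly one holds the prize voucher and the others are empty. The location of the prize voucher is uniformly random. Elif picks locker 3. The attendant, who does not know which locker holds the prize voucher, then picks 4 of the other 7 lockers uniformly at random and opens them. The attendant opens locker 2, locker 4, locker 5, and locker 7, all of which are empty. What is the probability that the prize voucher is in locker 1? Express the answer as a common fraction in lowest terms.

1/4

Because the attendant chose which lockers to open without knowing where the prize voucher is, the choice is independent of the prize location. Learning that none of the 4 opened lockers holds the prize voucher simply rules out those 4 locations and leaves the remaining 4 lockers still equally likely by symmetry.
So P(the prize voucher in locker 1) = 1/4.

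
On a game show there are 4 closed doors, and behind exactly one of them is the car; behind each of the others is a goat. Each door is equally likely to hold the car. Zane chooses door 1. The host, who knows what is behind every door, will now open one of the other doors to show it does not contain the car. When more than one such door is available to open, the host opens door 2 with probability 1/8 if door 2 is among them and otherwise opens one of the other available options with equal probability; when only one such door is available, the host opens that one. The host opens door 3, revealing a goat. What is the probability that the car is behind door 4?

Condition on the true location of the car.
If it is behind door 1 (prior 1/4): door 2 is available but not opened; door 3 gets probability (1 − 1/8)/2 = 7/16; weight (1/4)·(7/16) = 7/64.
If it is behind door 2 (prior 1/4): door 2 holds the prize so is unavailable; the host chooses uniformly among the 2 others, probability 1/2; weight (1/4)·(1/2) = 1/8.
If it is behind door 3 (prior 1/4): the host opened door 3, so this case is ruled out; weight (1/4)·0 = 0.
If it is behind door 4 (prior 1/4): door 2 is available but not opened, probability 7/8; weight (1/4)·(7/8) = 7/32.
The weights sum to 29/64.
So P(the car behind door 4 | the host opened door 3) = (7/32) / (29/64) = 14/29.

14/29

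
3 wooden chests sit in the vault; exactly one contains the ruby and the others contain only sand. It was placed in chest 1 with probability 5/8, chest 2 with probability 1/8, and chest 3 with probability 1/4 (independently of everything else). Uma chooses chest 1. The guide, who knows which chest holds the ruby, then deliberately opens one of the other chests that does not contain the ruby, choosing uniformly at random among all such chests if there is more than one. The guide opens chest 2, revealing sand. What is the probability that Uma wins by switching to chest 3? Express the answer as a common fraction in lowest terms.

4/9

Condition on the true location of the ruby.
If it is in chest 1 (prior 5/8): the guide has 2 equally likely choices, so probability 1/2; weight (5/8)·(1/2) = 5/16.
If it is in chest 2 (prior 1/8): the guide opened chest 2, so this case is ruled out; weight (1/8)·0 = 0.
If it is in chest 3 (prior 1/4): the guide has no choice, probability 1; weight (1/4)·1 = 1/4.
The weights sum to 9/16.
So P(the ruby in chest 3 | the guide opened chest 2) = (1/4) / (9/16) = 4/9.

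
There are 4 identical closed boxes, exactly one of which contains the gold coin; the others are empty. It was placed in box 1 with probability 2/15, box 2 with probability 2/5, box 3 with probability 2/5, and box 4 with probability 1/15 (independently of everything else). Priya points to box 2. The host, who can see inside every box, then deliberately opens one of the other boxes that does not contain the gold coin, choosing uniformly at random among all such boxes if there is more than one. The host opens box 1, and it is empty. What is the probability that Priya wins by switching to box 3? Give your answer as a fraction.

6/11

Condition on the true location of the gold coin.
If it is in box 1 (prior 2/15): the host opened box 1, so this case is ruled out; weight (2/15)·0 = 0.
If it is in box 2 (prior 2/5): the host has 3 equally likely choices, so probability 1/3; weight (2/5)·(1/3) = 2/15.
If it is in box 3 (prior 2/5): the host has 2 equally likely choices, so probability 1/2; weight (2/5)·(1/2) = 1/5.
If it is in box 4 (prior 1/15): the host has 2 equally likely choices, so probability 1/2; weight (1/15)·(1/2) = 1/30.
The weights sum to 11/30.
So P(the gold coin in box 3 | the host opened box 1) = (1/5) / (11/30) = 6/11.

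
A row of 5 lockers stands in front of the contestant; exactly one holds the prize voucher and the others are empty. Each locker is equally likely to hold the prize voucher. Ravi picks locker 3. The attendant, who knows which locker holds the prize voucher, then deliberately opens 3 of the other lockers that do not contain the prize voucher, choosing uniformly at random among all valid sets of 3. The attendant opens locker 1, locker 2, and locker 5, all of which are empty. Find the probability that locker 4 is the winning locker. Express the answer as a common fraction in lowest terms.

4/5

Apply Bayes' rule, conditioning on where the prize voucher actually is.
If it is in any of lockers 1, 2, and 5 (prior 1/5 each): that locker was opened and seen not to hold the prize — ruled out; weight (1/5)·0 = 0 each.
If it is in locker 3 (prior 1/5): the attendant has 4 equally likely choices, so probability 1/4; weight (1/5)·(1/4) = 1/20.
If it is in locker 4 (prior 1/5): the attendant has no choice, probability 1; weight (1/5)·1 = 1/5.
The weights sum to 1/4.
So P(the prize voucher in locker 4 | the attendant opened locker 1, locker 2, and locker 5) = (1/5) / (1/4) = 4/5.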